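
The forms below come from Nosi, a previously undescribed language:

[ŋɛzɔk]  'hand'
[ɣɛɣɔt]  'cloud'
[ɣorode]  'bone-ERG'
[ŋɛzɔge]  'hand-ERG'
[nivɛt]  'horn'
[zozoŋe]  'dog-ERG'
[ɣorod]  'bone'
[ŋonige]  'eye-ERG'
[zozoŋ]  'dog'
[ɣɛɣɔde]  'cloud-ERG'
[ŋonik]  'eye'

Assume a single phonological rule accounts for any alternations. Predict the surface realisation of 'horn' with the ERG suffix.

[nivɛde]

The root 'cloud' surfaces as [ɣɛɣɔde] and [ɣɛɣɔt], with a stem-final [d] ~ [t] alternation.
But 'bone' keeps [d] in both environments ([ɣorode], [ɣorod]), so there is no rule changing /d/ to [t] in isolation.
The alternation reflects intervocalic voicing: voiceless stops become voiced between vowels. /t/ is underlying.
The one attested form of 'horn', [nivɛt], shows underlying /nivɛt/. Applying the same rule between vowels gives [nivɛde].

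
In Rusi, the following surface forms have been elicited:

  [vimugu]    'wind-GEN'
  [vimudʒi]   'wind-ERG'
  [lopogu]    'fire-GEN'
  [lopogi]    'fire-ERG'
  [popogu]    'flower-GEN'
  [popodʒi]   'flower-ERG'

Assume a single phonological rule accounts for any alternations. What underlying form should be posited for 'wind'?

/vimudʒ/

In [vimugu] and [vimudʒi] the final segment of 'wind' alternates: [g] ~ [dʒ].
The stem 'fire' ([lopogu], [lopogi]) shows [g] unchanged in both environments, so [g] cannot be basic with [dʒ] derived before the ERG suffix.
The alternation reflects depalatalization: palato-alveolar /dʒ/ becomes [g] when no front vowel follows. /dʒ/ is underlying.
So 'wind' = /vimudʒ/.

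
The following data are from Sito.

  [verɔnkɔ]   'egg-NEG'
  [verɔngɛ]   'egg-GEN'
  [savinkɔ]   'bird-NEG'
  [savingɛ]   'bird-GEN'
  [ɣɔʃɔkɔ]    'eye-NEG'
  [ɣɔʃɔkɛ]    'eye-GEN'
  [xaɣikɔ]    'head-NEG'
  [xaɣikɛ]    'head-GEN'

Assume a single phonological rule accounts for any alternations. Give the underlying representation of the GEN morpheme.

/-gɛ/

The GEN suffix surfaces as [-gɛ] and [-kɛ], depending on the final segment of the stem.
The NEG suffix, which begins with [k], is invariant after every stem; so [k] is not altered by any rule here.
So the underlying form is /-gɛ/, and voiced stops become voiceless after a vowel.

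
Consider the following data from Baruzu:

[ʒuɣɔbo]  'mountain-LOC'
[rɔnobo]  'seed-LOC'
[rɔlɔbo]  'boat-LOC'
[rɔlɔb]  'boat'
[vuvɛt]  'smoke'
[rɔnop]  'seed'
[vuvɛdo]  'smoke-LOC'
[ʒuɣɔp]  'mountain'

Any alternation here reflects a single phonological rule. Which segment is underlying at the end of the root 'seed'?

The stem for 'seed' ends in [p] in [rɔnop] but [b] in [rɔnobo].
Compare 'boat', with invariant [b] in [rɔlɔb] and [rɔlɔbo]: an analysis with underlying /b/ and a rule producing [p] in isolation would wrongly predict alternation here too.
Therefore /p/ is basic and [b] is derived by intervocalic voicing (voiceless stops become voiced between vowels).

/p/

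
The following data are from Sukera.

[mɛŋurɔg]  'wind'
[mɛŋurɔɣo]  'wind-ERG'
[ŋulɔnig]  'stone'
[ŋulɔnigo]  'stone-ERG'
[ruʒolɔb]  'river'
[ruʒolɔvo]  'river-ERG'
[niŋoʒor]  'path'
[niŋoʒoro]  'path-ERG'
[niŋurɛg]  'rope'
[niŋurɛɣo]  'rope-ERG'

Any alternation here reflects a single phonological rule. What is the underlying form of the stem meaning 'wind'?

The root 'wind' surfaces as [mɛŋurɔg] and [mɛŋurɔɣo], with a stem-final [g] ~ [ɣ] alternation.
But 'stone' keeps [g] in both environments ([ŋulɔnig], [ŋulɔnigo]), so there is no rule changing /g/ to [ɣ] before the ERG suffix.
Therefore /ɣ/ is basic and [g] is derived by word-final hardening (voiced fricatives become stops word-finally).
So 'wind' = /mɛŋurɔɣ/.

/mɛŋurɔɣ/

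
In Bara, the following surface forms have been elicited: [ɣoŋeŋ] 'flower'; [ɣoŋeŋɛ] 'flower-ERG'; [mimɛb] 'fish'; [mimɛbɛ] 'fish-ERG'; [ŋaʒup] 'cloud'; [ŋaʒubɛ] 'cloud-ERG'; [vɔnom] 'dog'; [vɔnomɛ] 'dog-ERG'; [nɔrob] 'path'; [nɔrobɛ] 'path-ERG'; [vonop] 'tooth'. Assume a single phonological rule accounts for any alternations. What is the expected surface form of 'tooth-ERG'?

[vonobɛ]

The root 'cloud' surfaces as [ŋaʒup] and [ŋaʒubɛ], with a stem-final [p] ~ [b] alternation.
The stem 'path' ([nɔrob], [nɔrobɛ]) shows [b] unchanged in both environments, so [b] cannot be basic with [p] derived in isolation.
The underlying segment must be /p/; voiceless stops become voiced between vowels, yielding [b] there.
The one attested form of 'tooth', [vonop], shows underlying /vonop/. Applying the same rule between vowels gives [vonobɛ].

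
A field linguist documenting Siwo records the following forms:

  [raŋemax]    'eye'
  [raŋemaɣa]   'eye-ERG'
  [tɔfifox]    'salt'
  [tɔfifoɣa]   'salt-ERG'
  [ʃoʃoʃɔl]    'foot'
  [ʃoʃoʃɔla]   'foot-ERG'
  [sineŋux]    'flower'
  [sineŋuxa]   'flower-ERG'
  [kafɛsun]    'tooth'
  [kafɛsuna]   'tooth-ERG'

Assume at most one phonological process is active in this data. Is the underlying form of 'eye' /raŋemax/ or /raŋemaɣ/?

The root 'eye' surfaces as [raŋemax] and [raŋemaɣa], with a stem-final [x] ~ [ɣ] alternation.
The stem 'flower' ([sineŋux], [sineŋuxa]) shows [x] unchanged in both environments, so [x] cannot be basic with [ɣ] derived before the ERG suffix.
Therefore /ɣ/ is basic and [x] is derived by word-final obstruent devoicing (voiced obstruents become voiceless word-finally).

/raŋemaɣ/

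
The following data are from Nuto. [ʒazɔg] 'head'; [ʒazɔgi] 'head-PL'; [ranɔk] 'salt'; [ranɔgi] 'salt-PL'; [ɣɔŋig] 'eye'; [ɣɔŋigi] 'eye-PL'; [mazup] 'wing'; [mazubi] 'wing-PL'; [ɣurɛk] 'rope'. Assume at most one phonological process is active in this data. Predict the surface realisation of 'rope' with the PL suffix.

[ɣurɛgi]

'salt' shows [k] ~ [g] at the end of the stem ([ranɔk] vs [ranɔgi]).
But 'eye' keeps [g] in both environments ([ɣɔŋig], [ɣɔŋigi]), so there is no rule changing /g/ to [k] in isolation.
The alternation reflects intervocalic voicing: voiceless stops become voiced between vowels. /k/ is underlying.
The one attested form of 'rope', [ɣurɛk], shows underlying /ɣurɛk/. Applying the same rule between vowels gives [ɣurɛgi].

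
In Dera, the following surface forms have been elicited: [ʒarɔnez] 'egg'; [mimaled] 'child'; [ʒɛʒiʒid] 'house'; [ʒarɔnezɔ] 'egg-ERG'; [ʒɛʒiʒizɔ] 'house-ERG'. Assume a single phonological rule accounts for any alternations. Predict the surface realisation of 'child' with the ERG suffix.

[mimalezɔ]

In [ʒɛʒiʒizɔ] and [ʒɛʒiʒid] the final segment of 'house' alternates: [z] ~ [d].
The stem 'egg' ([ʒarɔnezɔ], [ʒarɔnez]) shows [z] unchanged in both environments, so [z] cannot be basic with [d] derived in isolation.
Therefore /d/ is basic and [z] is derived by intervocalic spirantization (voiced stops become fricatives between vowels).
The one attested form of 'child', [mimaled], shows underlying /mimaled/. Applying the same rule between vowels gives [mimalezɔ].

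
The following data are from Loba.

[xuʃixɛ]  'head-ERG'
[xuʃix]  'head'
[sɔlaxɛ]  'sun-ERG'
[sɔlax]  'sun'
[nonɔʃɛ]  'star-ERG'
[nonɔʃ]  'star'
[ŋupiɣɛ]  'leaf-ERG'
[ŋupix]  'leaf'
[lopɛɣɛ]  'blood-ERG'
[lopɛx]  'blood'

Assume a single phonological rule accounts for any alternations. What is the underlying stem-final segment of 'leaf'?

/ɣ/

The stem for 'leaf' ends in [ɣ] in [ŋupiɣɛ] but [x] in [ŋupix].
The stem 'head' ([xuʃixɛ], [xuʃix]) shows [x] unchanged in both environments, so [x] cannot be basic with [ɣ] derived before the ERG suffix.
Therefore /ɣ/ is basic and [x] is derived by word-final obstruent devoicing (voiced obstruents become voiceless word-finally).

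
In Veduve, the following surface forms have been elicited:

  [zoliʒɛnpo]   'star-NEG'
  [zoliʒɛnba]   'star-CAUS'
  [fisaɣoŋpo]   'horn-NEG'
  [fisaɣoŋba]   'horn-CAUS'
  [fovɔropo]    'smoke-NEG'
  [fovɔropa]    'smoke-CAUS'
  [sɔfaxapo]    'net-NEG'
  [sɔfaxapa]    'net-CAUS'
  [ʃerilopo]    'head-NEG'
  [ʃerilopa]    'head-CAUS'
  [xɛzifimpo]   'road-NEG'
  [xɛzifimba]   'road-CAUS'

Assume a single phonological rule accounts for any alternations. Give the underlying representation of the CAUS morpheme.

/-ba/

The CAUS suffix surfaces as [-ba] and [-pa], depending on the final segment of the stem.
By contrast the NEG suffix keeps its initial [p] throughout — that segment must be underlying.
So the underlying form is /-ba/, and voiced stops become voiceless after a vowel.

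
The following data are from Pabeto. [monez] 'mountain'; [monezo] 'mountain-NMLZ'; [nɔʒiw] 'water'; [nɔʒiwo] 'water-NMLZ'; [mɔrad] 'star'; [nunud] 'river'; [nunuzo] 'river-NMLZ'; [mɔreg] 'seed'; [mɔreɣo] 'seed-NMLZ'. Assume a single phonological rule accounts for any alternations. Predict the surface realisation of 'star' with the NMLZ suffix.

[mɔrazo]

The root 'river' surfaces as [nunud] and [nunuzo], with a stem-final [d] ~ [z] alternation.
The stem 'mountain' ([monez], [monezo]) shows [z] unchanged in both environments, so [z] cannot be basic with [d] derived in isolation.
The underlying segment must be /d/; voiced stops become fricatives between vowels, yielding [z] there.
From [mɔrad] the stem 'star' is /mɔrad/; between vowels this yields [mɔrazo].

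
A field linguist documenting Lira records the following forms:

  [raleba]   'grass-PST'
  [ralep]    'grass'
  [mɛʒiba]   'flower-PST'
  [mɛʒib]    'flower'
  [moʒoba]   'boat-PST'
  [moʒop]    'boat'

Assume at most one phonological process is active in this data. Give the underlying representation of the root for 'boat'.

The root 'boat' surfaces as [moʒoba] and [moʒop], with a stem-final [b] ~ [p] alternation.
But 'flower' keeps [b] in both environments ([mɛʒiba], [mɛʒib]), so there is no rule changing /b/ to [p] in isolation.
The underlying segment must be /p/; voiceless stops become voiced between vowels, yielding [b] there.

/moʒop/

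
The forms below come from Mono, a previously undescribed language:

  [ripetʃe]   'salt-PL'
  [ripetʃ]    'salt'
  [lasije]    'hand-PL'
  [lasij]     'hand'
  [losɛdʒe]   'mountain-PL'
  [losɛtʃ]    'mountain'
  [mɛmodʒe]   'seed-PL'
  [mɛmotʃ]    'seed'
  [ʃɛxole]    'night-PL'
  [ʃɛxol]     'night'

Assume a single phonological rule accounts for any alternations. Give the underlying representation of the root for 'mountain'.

/losɛdʒ/

The stem for 'mountain' ends in [dʒ] in [losɛdʒe] but [tʃ] in [losɛtʃ].
If /tʃ/ were underlying and a rule turned it into [dʒ] before the PL suffix, 'salt' would also alternate; but it has [tʃ] in both [ripetʃe] and [ripetʃ].
Therefore /dʒ/ is basic and [tʃ] is derived by word-final obstruent devoicing (voiced obstruents become voiceless word-finally).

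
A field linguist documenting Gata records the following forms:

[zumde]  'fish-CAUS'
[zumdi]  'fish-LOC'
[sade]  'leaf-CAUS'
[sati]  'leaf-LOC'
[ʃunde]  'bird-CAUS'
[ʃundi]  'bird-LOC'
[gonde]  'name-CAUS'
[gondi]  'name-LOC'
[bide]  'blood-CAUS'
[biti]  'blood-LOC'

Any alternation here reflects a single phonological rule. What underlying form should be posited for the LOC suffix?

/-ti/

The LOC suffix surfaces as [-di] and [-ti], depending on the final segment of the stem.
By contrast the CAUS suffix keeps its initial [d] throughout — that segment must be underlying.
The LOC suffix is therefore /-ti/ underlyingly, with post-nasal voicing: voiceless stops become voiced after a nasal.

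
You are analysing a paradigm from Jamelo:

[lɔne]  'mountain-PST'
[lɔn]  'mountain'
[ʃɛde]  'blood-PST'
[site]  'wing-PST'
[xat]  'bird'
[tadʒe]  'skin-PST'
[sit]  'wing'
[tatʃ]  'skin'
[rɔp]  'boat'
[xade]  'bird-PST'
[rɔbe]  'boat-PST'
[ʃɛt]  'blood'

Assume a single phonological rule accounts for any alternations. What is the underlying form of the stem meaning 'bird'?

'bird' shows [d] ~ [t] at the end of the stem ([xade] vs [xat]).
If /t/ were underlying and a rule turned it into [d] before the PST suffix, 'wing' would also alternate; but it has [t] in both [site] and [sit].
The alternation reflects word-final obstruent devoicing: voiced obstruents become voiceless word-finally. /d/ is underlying.

/xad/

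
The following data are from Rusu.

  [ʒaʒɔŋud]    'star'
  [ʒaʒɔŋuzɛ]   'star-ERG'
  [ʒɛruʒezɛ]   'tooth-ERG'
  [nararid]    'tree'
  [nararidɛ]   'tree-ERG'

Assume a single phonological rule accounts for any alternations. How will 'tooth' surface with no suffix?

[ʒɛruʒed]

'star' shows [d] ~ [z] at the end of the stem ([ʒaʒɔŋud] vs [ʒaʒɔŋuzɛ]).
Compare 'tree', with invariant [d] in [nararid] and [nararidɛ]: an analysis with underlying /d/ and a rule producing [z] before the ERG suffix would wrongly predict alternation here too.
The underlying segment must be /z/; voiced fricatives become stops word-finally, yielding [d] there.
The one attested form of 'tooth', [ʒɛruʒezɛ], shows underlying /ʒɛruʒez/. Applying the same rule word-finally gives [ʒɛruʒed].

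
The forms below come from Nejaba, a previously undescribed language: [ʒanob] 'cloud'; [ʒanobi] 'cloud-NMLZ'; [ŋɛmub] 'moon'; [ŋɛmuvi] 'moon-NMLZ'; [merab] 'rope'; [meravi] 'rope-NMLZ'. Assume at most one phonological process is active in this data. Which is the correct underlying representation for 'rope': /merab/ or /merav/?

/merav/

'rope' shows [b] ~ [v] at the end of the stem ([merab] vs [meravi]).
If /b/ were underlying and a rule turned it into [v] before the NMLZ suffix, 'cloud' would also alternate; but it has [b] in both [ʒanob] and [ʒanobi].
Therefore /v/ is basic and [b] is derived by word-final hardening (voiced fricatives become stops word-finally).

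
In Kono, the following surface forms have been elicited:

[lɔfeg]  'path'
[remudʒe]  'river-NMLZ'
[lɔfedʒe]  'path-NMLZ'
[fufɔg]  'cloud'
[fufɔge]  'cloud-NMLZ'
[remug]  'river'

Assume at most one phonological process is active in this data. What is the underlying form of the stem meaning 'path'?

The root 'path' surfaces as [lɔfedʒe] and [lɔfeg], with a stem-final [dʒ] ~ [g] alternation.
The stem 'cloud' ([fufɔge], [fufɔg]) shows [g] unchanged in both environments, so [g] cannot be basic with [dʒ] derived before the NMLZ suffix.
The alternation reflects depalatalization: palato-alveolar /dʒ/ becomes [g] when no front vowel follows. /dʒ/ is underlying.
So 'path' = /lɔfedʒ/.

/lɔfedʒ/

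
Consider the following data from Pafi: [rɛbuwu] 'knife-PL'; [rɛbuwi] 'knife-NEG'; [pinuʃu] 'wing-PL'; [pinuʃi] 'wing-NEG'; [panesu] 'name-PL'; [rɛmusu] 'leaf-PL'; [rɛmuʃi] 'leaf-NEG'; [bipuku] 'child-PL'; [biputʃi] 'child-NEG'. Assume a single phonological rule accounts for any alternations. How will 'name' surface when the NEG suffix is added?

[paneʃi]

The stem for 'leaf' ends in [s] in [rɛmusu] but [ʃ] in [rɛmuʃi].
If /ʃ/ were underlying and a rule turned it into [s] before the PL suffix, 'wing' would also alternate; but it has [ʃ] in both [pinuʃu] and [pinuʃi].
So /s/ is underlying, and a rule of palatalization before a front vowel — /k/ and /s/ become palato-alveolar [tʃ] and [ʃ] before a front vowel — gives [ʃ].
From [panesu] the stem 'name' is /panes/; before a front vowel this yields [paneʃi].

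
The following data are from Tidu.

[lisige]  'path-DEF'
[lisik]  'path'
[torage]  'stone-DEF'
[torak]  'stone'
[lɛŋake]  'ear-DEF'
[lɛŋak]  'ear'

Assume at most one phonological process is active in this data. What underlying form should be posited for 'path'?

/lisig/

The root 'path' surfaces as [lisige] and [lisik], with a stem-final [g] ~ [k] alternation.
But 'ear' keeps [k] in both environments ([lɛŋake], [lɛŋak]), so there is no rule changing /k/ to [g] before the DEF suffix.
So /g/ is underlying, and a rule of word-final obstruent devoicing — voiced obstruents become voiceless word-finally — gives [k].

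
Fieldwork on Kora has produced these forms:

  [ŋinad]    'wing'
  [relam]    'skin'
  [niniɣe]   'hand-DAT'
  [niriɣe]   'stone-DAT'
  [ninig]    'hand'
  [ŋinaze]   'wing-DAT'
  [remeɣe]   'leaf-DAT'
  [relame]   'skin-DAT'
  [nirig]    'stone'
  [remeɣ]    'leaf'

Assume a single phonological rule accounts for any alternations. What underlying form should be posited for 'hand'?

In [ninig] and [niniɣe] the final segment of 'hand' alternates: [g] ~ [ɣ].
The stem 'leaf' ([remeɣ], [remeɣe]) shows [ɣ] unchanged in both environments, so [ɣ] cannot be basic with [g] derived in isolation.
The underlying segment must be /g/; voiced stops become fricatives between vowels, yielding [ɣ] there.

/ninig/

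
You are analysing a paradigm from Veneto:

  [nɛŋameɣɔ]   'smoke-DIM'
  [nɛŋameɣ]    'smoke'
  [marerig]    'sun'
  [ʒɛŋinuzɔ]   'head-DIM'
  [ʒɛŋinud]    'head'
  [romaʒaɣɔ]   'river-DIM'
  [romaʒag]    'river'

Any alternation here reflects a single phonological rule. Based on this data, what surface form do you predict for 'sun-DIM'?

[mareriɣɔ]

The root 'river' surfaces as [romaʒaɣɔ] and [romaʒag], with a stem-final [ɣ] ~ [g] alternation.
But 'smoke' keeps [ɣ] in both environments ([nɛŋameɣɔ], [nɛŋameɣ]), so there is no rule changing /ɣ/ to [g] in isolation.
The underlying segment must be /g/; voiced stops become fricatives between vowels, yielding [ɣ] there.
The one attested form of 'sun', [marerig], shows underlying /marerig/. Applying the same rule between vowels gives [mareriɣɔ].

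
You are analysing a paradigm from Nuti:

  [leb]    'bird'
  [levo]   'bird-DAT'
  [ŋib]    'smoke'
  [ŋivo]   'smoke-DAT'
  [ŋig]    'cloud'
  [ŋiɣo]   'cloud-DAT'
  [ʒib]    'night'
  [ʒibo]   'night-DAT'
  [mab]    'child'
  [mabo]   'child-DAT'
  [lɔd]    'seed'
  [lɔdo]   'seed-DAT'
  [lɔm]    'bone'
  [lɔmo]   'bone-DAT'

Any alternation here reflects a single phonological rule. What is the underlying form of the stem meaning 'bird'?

/lev/

'bird' shows [b] ~ [v] at the end of the stem ([leb] vs [levo]).
Compare 'child', with invariant [b] in [mab] and [mabo]: an analysis with underlying /b/ and a rule producing [v] before the DAT suffix would wrongly predict alternation here too.
So /v/ is underlying, and a rule of word-final hardening — voiced fricatives become stops word-finally — gives [b].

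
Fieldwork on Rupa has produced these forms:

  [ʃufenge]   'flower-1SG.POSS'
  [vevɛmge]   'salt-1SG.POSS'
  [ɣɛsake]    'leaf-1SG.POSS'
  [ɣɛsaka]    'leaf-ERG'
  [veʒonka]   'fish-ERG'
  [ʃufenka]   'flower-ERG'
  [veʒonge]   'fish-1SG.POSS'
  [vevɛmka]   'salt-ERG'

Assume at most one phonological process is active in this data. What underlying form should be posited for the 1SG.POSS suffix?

/-ge/

The 1SG.POSS morpheme has two allomorphs, [-ge] and [-ke].
The ERG suffix, which begins with [k], is invariant after every stem; so [k] is not altered by any rule here.
So the underlying form is /-ge/, and voiced stops become voiceless after a vowel.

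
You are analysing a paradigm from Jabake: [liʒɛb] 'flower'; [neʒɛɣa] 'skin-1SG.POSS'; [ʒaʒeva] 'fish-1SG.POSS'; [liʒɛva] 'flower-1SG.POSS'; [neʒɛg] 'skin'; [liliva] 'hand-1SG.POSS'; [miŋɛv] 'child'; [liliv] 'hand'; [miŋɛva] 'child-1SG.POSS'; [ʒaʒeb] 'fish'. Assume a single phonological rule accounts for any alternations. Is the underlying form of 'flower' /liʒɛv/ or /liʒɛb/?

/liʒɛb/

'flower' shows [v] ~ [b] at the end of the stem ([liʒɛva] vs [liʒɛb]).
The stem 'child' ([miŋɛva], [miŋɛv]) shows [v] unchanged in both environments, so [v] cannot be basic with [b] derived in isolation.
The underlying segment must be /b/; voiced stops become fricatives between vowels, yielding [v] there.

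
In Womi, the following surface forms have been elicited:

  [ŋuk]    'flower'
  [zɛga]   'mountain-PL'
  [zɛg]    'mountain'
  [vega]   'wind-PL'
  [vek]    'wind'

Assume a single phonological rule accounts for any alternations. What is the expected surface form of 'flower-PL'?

The root 'wind' surfaces as [vega] and [vek], with a stem-final [g] ~ [k] alternation.
But 'mountain' keeps [g] in both environments ([zɛga], [zɛg]), so there is no rule changing /g/ to [k] in isolation.
So /k/ is underlying, and a rule of intervocalic voicing — voiceless stops become voiced between vowels — gives [g].
The one attested form of 'flower', [ŋuk], shows underlying /ŋuk/. Applying the same rule between vowels gives [ŋuga].

[ŋuga]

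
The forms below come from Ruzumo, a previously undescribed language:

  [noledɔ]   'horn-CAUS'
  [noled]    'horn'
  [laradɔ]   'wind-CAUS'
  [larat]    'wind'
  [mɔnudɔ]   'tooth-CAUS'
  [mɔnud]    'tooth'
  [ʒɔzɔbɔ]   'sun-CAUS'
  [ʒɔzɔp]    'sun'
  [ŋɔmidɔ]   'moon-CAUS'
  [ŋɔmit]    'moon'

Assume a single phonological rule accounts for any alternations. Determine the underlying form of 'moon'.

/ŋɔmit/

'moon' shows [d] ~ [t] at the end of the stem ([ŋɔmidɔ] vs [ŋɔmit]).
If /d/ were underlying and a rule turned it into [t] in isolation, 'horn' would also alternate; but it has [d] in both [noledɔ] and [noled].
The underlying segment must be /t/; voiceless stops become voiced between vowels, yielding [d] there.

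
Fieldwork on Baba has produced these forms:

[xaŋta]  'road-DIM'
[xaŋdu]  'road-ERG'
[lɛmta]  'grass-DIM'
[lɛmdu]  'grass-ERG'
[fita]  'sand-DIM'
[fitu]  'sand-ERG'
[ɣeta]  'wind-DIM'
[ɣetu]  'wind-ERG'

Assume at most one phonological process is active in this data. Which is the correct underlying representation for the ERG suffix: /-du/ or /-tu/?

The ERG morpheme has two allomorphs, [-du] and [-tu].
By contrast the DIM suffix keeps its initial [t] throughout — that segment must be underlying.
The ERG suffix is therefore /-du/ underlyingly, with post-vocalic devoicing: voiced stops become voiceless after a vowel.

/-du/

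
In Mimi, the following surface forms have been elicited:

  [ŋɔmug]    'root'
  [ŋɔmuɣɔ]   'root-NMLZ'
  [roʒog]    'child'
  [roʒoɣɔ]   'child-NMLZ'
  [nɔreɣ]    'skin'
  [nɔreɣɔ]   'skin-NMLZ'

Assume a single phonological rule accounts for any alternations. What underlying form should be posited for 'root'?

'root' shows [g] ~ [ɣ] at the end of the stem ([ŋɔmug] vs [ŋɔmuɣɔ]).
The stem 'skin' ([nɔreɣ], [nɔreɣɔ]) shows [ɣ] unchanged in both environments, so [ɣ] cannot be basic with [g] derived in isolation.
The alternation reflects intervocalic spirantization: voiced stops become fricatives between vowels. /g/ is underlying.
Hence 'root' is /ŋɔmug/ underlyingly.

/ŋɔmug/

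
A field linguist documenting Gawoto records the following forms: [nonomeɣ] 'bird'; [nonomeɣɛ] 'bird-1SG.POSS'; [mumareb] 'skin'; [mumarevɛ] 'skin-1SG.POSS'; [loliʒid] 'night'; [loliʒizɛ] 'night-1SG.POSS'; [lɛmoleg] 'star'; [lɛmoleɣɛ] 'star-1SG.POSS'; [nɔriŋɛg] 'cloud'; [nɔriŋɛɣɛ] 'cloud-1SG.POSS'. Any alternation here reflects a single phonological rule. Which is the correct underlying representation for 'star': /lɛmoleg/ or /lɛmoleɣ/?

/lɛmoleg/

The root 'star' surfaces as [lɛmoleg] and [lɛmoleɣɛ], with a stem-final [g] ~ [ɣ] alternation.
Compare 'bird', with invariant [ɣ] in [nonomeɣ] and [nonomeɣɛ]: an analysis with underlying /ɣ/ and a rule producing [g] in isolation would wrongly predict alternation here too.
So /g/ is underlying, and a rule of intervocalic spirantization — voiced stops become fricatives between vowels — gives [ɣ].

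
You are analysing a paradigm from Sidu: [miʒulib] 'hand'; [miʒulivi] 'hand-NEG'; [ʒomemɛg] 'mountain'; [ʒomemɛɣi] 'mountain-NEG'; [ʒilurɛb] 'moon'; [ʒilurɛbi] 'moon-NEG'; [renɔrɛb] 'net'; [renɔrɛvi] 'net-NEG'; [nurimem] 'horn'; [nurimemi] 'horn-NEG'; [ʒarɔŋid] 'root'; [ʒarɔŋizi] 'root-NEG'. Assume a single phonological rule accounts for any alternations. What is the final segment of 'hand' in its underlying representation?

In [miʒulib] and [miʒulivi] the final segment of 'hand' alternates: [b] ~ [v].
Compare 'moon', with invariant [b] in [ʒilurɛb] and [ʒilurɛbi]: an analysis with underlying /b/ and a rule producing [v] before the NEG suffix would wrongly predict alternation here too.
The underlying segment must be /v/; voiced fricatives become stops word-finally, yielding [b] there.

/v/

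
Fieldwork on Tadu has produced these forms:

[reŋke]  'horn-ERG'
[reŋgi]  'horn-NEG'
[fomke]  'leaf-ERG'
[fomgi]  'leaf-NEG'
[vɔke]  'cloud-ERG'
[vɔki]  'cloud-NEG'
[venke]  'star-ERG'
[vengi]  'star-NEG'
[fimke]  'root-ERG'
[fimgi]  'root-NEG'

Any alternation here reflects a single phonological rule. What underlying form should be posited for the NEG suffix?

The NEG suffix surfaces as [-gi] and [-ki], depending on the final segment of the stem.
By contrast the ERG suffix keeps its initial [k] throughout — that segment must be underlying.
So the underlying form is /-gi/, and voiced stops become voiceless after a vowel.

/-gi/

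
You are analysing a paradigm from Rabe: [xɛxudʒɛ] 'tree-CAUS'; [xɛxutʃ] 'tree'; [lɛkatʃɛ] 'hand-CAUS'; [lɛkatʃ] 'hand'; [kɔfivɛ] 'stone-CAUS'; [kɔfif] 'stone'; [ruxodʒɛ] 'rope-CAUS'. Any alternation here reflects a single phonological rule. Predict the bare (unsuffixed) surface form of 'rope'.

[ruxotʃ]

The stem for 'tree' ends in [dʒ] in [xɛxudʒɛ] but [tʃ] in [xɛxutʃ].
Compare 'hand', with invariant [tʃ] in [lɛkatʃɛ] and [lɛkatʃ]: an analysis with underlying /tʃ/ and a rule producing [dʒ] before the CAUS suffix would wrongly predict alternation here too.
The underlying segment must be /dʒ/; voiced obstruents become voiceless word-finally, yielding [tʃ] there.
The one attested form of 'rope', [ruxodʒɛ], shows underlying /ruxodʒ/. Applying the same rule word-finally gives [ruxotʃ].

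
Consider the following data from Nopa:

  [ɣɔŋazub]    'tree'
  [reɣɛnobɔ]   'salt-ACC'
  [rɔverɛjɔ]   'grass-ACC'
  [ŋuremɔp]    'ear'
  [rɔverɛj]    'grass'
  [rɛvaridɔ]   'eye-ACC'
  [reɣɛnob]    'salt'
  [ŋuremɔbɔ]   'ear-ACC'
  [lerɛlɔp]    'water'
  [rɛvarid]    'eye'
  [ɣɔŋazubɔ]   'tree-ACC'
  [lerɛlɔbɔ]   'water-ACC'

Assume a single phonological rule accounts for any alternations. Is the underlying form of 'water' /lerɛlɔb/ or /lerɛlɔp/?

/lerɛlɔp/

In [lerɛlɔp] and [lerɛlɔbɔ] the final segment of 'water' alternates: [p] ~ [b].
The stem 'tree' ([ɣɔŋazub], [ɣɔŋazubɔ]) shows [b] unchanged in both environments, so [b] cannot be basic with [p] derived in isolation.
The underlying segment must be /p/; voiceless stops become voiced between vowels, yielding [b] there.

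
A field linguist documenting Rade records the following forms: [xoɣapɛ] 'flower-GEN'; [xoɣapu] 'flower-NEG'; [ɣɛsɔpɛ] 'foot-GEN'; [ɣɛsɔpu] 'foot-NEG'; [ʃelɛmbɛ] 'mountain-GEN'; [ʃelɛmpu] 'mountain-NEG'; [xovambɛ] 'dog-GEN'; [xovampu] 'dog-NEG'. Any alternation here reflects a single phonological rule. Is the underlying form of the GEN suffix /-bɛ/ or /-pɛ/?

/-bɛ/

The GEN suffix surfaces as [-bɛ] and [-pɛ], depending on the final segment of the stem.
By contrast the NEG suffix keeps its initial [p] throughout — that segment must be underlying.
So the underlying form is /-bɛ/, and voiced stops become voiceless after a vowel.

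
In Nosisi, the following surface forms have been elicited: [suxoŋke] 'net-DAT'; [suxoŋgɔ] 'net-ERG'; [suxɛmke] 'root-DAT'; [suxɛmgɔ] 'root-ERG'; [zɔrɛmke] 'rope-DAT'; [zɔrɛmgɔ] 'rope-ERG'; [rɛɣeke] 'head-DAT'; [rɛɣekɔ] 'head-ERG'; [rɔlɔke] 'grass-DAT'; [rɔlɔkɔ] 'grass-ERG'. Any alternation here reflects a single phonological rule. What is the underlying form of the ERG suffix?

The ERG suffix surfaces as [-gɔ] and [-kɔ], depending on the final segment of the stem.
By contrast the DAT suffix keeps its initial [k] throughout — that segment must be underlying.
The ERG suffix is therefore /-gɔ/ underlyingly, with post-vocalic devoicing: voiced stops become voiceless after a vowel.

/-gɔ/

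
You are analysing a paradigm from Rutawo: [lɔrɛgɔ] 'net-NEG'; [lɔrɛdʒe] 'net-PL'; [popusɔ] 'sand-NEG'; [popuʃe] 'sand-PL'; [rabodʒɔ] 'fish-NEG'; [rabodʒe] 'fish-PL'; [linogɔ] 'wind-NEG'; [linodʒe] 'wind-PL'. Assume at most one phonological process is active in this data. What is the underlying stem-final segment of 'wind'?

'wind' shows [g] ~ [dʒ] at the end of the stem ([linogɔ] vs [linodʒe]).
If /dʒ/ were underlying and a rule turned it into [g] before the NEG suffix, 'fish' would also alternate; but it has [dʒ] in both [rabodʒɔ] and [rabodʒe].
So /g/ is underlying, and a rule of palatalization before a front vowel — /g/ and /s/ become palato-alveolar [dʒ] and [ʃ] before a front vowel — gives [dʒ].

/g/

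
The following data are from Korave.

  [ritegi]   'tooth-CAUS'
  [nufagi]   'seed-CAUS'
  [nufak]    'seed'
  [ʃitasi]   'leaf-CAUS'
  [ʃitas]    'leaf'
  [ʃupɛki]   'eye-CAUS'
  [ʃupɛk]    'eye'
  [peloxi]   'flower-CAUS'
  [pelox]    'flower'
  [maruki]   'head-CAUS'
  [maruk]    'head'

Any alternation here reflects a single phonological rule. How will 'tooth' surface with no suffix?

In [nufagi] and [nufak] the final segment of 'seed' alternates: [g] ~ [k].
The stem 'head' ([maruki], [maruk]) shows [k] unchanged in both environments, so [k] cannot be basic with [g] derived before the CAUS suffix.
The alternation reflects word-final obstruent devoicing: voiced obstruents become voiceless word-finally. /g/ is underlying.
From [ritegi] the stem 'tooth' is /riteg/; word-finally this yields [ritek].

[ritek]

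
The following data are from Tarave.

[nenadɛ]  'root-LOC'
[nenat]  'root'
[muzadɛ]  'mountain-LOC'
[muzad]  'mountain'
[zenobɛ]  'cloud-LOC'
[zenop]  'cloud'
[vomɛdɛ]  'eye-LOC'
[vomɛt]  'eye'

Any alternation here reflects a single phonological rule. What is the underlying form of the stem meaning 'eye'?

'eye' shows [d] ~ [t] at the end of the stem ([vomɛdɛ] vs [vomɛt]).
Compare 'mountain', with invariant [d] in [muzadɛ] and [muzad]: an analysis with underlying /d/ and a rule producing [t] in isolation would wrongly predict alternation here too.
So /t/ is underlying, and a rule of intervocalic voicing — voiceless stops become voiced between vowels — gives [d].

/vomɛt/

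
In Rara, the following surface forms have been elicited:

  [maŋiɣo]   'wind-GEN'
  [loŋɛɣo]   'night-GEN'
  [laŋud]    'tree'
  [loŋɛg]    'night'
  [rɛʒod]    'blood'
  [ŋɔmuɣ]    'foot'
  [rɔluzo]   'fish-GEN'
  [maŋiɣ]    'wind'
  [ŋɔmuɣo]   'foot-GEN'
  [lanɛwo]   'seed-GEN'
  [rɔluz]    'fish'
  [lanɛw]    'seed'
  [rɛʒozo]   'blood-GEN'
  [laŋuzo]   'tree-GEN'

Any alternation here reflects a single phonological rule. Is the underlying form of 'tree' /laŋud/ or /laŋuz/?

In [laŋuzo] and [laŋud] the final segment of 'tree' alternates: [z] ~ [d].
Compare 'fish', with invariant [z] in [rɔluzo] and [rɔluz]: an analysis with underlying /z/ and a rule producing [d] in isolation would wrongly predict alternation here too.
So /d/ is underlying, and a rule of intervocalic spirantization — voiced stops become fricatives between vowels — gives [z].

/laŋud/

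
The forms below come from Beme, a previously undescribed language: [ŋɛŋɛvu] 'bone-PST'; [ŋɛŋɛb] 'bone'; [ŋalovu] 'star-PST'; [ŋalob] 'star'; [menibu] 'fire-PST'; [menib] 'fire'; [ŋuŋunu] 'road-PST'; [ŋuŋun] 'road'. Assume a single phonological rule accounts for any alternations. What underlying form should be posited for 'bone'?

/ŋɛŋɛv/

In [ŋɛŋɛvu] and [ŋɛŋɛb] the final segment of 'bone' alternates: [v] ~ [b].
Compare 'fire', with invariant [b] in [menibu] and [menib]: an analysis with underlying /b/ and a rule producing [v] before the PST suffix would wrongly predict alternation here too.
So /v/ is underlying, and a rule of word-final hardening — voiced fricatives become stops word-finally — gives [b].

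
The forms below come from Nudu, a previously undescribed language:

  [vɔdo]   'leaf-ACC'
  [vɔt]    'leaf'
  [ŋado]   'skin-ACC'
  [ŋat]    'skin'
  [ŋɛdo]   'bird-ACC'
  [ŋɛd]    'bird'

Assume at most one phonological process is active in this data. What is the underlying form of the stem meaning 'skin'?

In [ŋado] and [ŋat] the final segment of 'skin' alternates: [d] ~ [t].
If /d/ were underlying and a rule turned it into [t] in isolation, 'bird' would also alternate; but it has [d] in both [ŋɛdo] and [ŋɛd].
Therefore /t/ is basic and [d] is derived by intervocalic voicing (voiceless stops become voiced between vowels).

/ŋat/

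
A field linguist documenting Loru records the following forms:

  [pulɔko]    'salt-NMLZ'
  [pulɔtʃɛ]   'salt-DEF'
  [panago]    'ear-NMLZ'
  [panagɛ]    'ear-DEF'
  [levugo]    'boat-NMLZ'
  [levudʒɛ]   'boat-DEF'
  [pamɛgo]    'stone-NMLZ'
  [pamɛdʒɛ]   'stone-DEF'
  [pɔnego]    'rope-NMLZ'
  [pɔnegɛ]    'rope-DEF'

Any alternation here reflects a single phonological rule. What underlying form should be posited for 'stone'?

/pamɛdʒ/

The stem for 'stone' ends in [g] in [pamɛgo] but [dʒ] in [pamɛdʒɛ].
The stem 'ear' ([panago], [panagɛ]) shows [g] unchanged in both environments, so [g] cannot be basic with [dʒ] derived before the DEF suffix.
Therefore /dʒ/ is basic and [g] is derived by depalatalization (palato-alveolar /tʃ/ and /dʒ/ become [k] and [g] when no front vowel follows).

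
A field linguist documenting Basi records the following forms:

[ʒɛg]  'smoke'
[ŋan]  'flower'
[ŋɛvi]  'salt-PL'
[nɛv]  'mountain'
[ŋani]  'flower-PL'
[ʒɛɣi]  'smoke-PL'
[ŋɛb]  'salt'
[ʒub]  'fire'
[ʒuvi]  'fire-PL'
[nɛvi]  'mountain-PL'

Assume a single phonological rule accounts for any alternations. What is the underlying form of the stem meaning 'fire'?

The root 'fire' surfaces as [ʒuvi] and [ʒub], with a stem-final [v] ~ [b] alternation.
But 'mountain' keeps [v] in both environments ([nɛvi], [nɛv]), so there is no rule changing /v/ to [b] in isolation.
The alternation reflects intervocalic spirantization: voiced stops become fricatives between vowels. /b/ is underlying.
So 'fire' = /ʒub/.

/ʒub/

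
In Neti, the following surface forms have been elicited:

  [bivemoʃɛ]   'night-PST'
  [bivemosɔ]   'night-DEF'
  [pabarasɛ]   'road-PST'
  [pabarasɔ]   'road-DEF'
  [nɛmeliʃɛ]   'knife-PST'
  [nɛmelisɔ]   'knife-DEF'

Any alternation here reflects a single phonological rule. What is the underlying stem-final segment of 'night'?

The root 'night' surfaces as [bivemoʃɛ] and [bivemosɔ], with a stem-final [ʃ] ~ [s] alternation.
If /s/ were underlying and a rule turned it into [ʃ] before the PST suffix, 'road' would also alternate; but it has [s] in both [pabarasɛ] and [pabarasɔ].
Therefore /ʃ/ is basic and [s] is derived by depalatalization (palato-alveolar /ʃ/ becomes [s] when no front vowel follows).

/ʃ/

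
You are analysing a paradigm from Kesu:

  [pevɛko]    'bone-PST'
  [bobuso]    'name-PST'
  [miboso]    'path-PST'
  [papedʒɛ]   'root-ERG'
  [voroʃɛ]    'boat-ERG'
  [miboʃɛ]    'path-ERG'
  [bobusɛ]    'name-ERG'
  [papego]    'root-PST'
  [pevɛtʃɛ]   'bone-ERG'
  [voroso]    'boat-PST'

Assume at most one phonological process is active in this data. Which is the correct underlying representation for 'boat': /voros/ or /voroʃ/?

'boat' shows [s] ~ [ʃ] at the end of the stem ([voroso] vs [voroʃɛ]).
The stem 'name' ([bobuso], [bobusɛ]) shows [s] unchanged in both environments, so [s] cannot be basic with [ʃ] derived before the ERG suffix.
The underlying segment must be /ʃ/; palato-alveolar /tʃ/, /dʒ/ and /ʃ/ become [k], [g] and [s] when no front vowel follows, yielding [s] there.

/voroʃ/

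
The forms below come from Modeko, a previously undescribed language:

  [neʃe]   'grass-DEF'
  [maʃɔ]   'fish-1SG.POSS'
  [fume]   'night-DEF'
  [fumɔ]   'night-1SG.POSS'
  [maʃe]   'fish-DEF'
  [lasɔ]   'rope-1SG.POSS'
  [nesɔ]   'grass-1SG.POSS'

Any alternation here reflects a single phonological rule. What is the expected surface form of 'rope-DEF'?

[laʃe]

In [nesɔ] and [neʃe] the final segment of 'grass' alternates: [s] ~ [ʃ].
Compare 'fish', with invariant [ʃ] in [maʃɔ] and [maʃe]: an analysis with underlying /ʃ/ and a rule producing [s] before the 1SG.POSS suffix would wrongly predict alternation here too.
The alternation reflects palatalization before a front vowel: /s/ becomes palato-alveolar [ʃ] before a front vowel. /s/ is underlying.
The one attested form of 'rope', [lasɔ], shows underlying /las/. Applying the same rule before a front vowel gives [laʃe].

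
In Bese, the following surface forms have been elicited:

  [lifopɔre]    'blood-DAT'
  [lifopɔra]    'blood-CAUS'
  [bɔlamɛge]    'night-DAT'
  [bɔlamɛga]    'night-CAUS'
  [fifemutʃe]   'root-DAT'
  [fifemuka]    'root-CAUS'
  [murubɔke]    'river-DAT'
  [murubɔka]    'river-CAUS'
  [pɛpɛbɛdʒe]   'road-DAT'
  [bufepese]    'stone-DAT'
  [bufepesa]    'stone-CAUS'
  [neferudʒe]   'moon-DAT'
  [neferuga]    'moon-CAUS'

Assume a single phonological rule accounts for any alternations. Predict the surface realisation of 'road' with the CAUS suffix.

'moon' shows [dʒ] ~ [g] at the end of the stem ([neferudʒe] vs [neferuga]).
If /g/ were underlying and a rule turned it into [dʒ] before the DAT suffix, 'night' would also alternate; but it has [g] in both [bɔlamɛge] and [bɔlamɛga].
The underlying segment must be /dʒ/; palato-alveolar /tʃ/ and /dʒ/ become [k] and [g] when no front vowel follows, yielding [g] there.
The one attested form of 'road', [pɛpɛbɛdʒe], shows underlying /pɛpɛbɛdʒ/. Applying the same rule when no front vowel follows gives [pɛpɛbɛga].

[pɛpɛbɛga]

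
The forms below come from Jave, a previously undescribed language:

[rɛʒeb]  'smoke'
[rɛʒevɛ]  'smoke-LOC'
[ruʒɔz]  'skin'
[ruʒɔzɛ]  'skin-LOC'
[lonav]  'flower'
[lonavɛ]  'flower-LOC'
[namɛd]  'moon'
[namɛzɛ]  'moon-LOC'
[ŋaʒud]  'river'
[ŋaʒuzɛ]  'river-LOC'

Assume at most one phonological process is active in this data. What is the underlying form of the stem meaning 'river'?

/ŋaʒud/

In [ŋaʒud] and [ŋaʒuzɛ] the final segment of 'river' alternates: [d] ~ [z].
If /z/ were underlying and a rule turned it into [d] in isolation, 'skin' would also alternate; but it has [z] in both [ruʒɔz] and [ruʒɔzɛ].
The underlying segment must be /d/; voiced stops become fricatives between vowels, yielding [z] there.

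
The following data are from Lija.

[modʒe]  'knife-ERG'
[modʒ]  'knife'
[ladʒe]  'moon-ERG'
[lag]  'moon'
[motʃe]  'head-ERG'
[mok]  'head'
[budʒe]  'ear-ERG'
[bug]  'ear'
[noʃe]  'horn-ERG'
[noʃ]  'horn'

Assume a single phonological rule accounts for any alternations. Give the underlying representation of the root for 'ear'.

/bug/

The stem for 'ear' ends in [dʒ] in [budʒe] but [g] in [bug].
But 'knife' keeps [dʒ] in both environments ([modʒe], [modʒ]), so there is no rule changing /dʒ/ to [g] in isolation.
The alternation reflects palatalization before a front vowel: /k/ and /g/ become palato-alveolar [tʃ] and [dʒ] before a front vowel. /g/ is underlying.
Hence 'ear' is /bug/ underlyingly.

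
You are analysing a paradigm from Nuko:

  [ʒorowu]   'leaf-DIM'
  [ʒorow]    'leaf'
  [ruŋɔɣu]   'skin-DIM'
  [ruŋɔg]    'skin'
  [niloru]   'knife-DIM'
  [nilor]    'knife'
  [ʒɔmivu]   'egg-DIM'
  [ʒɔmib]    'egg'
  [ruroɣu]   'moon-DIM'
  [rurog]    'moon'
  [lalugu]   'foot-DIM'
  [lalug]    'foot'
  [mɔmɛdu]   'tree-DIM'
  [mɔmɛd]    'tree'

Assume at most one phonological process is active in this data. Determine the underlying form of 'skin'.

'skin' shows [ɣ] ~ [g] at the end of the stem ([ruŋɔɣu] vs [ruŋɔg]).
Compare 'foot', with invariant [g] in [lalugu] and [lalug]: an analysis with underlying /g/ and a rule producing [ɣ] before the DIM suffix would wrongly predict alternation here too.
So /ɣ/ is underlying, and a rule of word-final hardening — voiced fricatives become stops word-finally — gives [g].
The underlying form of 'skin' is therefore /ruŋɔɣ/.

/ruŋɔɣ/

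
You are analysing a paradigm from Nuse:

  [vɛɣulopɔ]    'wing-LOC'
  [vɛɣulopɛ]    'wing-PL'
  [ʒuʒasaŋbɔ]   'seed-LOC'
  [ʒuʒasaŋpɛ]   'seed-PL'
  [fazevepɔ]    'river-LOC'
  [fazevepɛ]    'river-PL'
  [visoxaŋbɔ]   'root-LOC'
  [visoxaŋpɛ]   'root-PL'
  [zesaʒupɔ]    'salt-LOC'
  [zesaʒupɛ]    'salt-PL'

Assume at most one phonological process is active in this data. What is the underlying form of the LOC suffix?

/-bɔ/

The LOC suffix surfaces as [-bɔ] and [-pɔ], depending on the final segment of the stem.
The PL suffix, which begins with [p], is invariant after every stem; so [p] is not altered by any rule here.
So the underlying form is /-bɔ/, and voiced stops become voiceless after a vowel.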